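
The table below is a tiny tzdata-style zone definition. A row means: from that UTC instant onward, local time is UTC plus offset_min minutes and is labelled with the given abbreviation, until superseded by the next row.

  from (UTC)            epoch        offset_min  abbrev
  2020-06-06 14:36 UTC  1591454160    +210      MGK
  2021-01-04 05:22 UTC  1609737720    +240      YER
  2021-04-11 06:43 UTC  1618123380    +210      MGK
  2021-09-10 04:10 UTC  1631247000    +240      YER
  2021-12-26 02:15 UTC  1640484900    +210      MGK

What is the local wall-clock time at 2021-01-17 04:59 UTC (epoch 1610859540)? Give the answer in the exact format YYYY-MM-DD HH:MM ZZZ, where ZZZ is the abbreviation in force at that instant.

Query: 2021-01-17 04:59 UTC
Rule 2/5 (YER, +04:00): 2021-01-04 05:22 UTC ≤ query < 2021-04-11 06:43 UTC
4·60 + 59 + 240 = 539 min
539 = 0·1440 + 539; 539 = 8·60 + 59 → 08:59, same day
→ 2021-01-17 08:59 YER

2021-01-17 08:59 YER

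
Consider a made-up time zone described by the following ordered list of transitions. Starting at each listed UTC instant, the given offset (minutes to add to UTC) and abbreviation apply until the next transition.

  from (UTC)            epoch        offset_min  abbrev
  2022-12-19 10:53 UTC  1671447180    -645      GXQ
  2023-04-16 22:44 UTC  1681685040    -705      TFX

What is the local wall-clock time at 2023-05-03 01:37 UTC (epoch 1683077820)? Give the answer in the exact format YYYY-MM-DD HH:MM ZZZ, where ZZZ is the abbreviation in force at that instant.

Query: 2023-05-03 01:37 UTC
Rule 2/2 (TFX, -11:45): 2023-04-16 22:44 UTC ≤ query < +∞
1·60 + 37 - 705 = -608 min
-608 = -1·1440 + 832; 832 = 13·60 + 52 → 13:52, 2023-05-03 - 1 day = 2023-05-02
→ 2023-05-02 13:52 TFX

2023-05-02 13:52 TFX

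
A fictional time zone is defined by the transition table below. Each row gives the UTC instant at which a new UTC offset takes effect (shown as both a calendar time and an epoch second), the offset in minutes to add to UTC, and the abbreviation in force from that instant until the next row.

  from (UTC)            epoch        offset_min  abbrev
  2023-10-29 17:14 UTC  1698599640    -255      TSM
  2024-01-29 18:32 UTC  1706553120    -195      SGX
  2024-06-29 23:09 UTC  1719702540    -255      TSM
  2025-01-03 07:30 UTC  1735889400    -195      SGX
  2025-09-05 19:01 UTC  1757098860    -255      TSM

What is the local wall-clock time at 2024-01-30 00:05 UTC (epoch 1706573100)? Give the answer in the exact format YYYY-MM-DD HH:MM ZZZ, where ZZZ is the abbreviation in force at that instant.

Query: 2024-01-30 00:05 UTC
Rule 2/5 (SGX, -03:15): 2024-01-29 18:32 UTC ≤ query < 2024-06-29 23:09 UTC
0·60 + 5 - 195 = -190 min
-190 = -1·1440 + 1250; 1250 = 20·60 + 50 → 20:50, 2024-01-30 - 1 day = 2024-01-29
→ 2024-01-29 20:50 SGX

2024-01-29 20:50 SGX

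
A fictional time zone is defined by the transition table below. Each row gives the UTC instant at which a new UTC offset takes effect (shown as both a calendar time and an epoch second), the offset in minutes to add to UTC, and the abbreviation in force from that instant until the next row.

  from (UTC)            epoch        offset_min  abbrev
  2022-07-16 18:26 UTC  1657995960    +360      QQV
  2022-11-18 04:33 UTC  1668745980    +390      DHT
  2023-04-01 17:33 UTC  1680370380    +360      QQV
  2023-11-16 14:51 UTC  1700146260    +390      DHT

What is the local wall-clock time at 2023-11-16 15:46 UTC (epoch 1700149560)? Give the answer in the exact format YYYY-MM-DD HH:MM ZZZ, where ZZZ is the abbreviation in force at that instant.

Query: 2023-11-16 15:46 UTC
Rule 4/4 (DHT, +06:30): 2023-11-16 14:51 UTC ≤ query < +∞
15·60 + 46 + 390 = 1336 min
1336 = 0·1440 + 1336; 1336 = 22·60 + 16 → 22:16, same day
→ 2023-11-16 22:16 DHT

2023-11-16 22:16 DHT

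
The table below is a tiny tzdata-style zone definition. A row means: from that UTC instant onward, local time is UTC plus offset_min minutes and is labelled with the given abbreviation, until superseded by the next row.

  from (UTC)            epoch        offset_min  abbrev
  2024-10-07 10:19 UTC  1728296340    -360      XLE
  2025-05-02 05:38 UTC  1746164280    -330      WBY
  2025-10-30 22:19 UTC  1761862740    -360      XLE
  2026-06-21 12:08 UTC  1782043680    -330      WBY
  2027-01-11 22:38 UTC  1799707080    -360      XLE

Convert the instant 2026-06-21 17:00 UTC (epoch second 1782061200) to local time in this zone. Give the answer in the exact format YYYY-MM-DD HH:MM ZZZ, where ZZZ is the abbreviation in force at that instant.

2026-06-21 11:30 WBY

Query: 2026-06-21 17:00 UTC
Rule 4/5 (WBY, -05:30): 2026-06-21 12:08 UTC ≤ query < 2027-01-11 22:38 UTC
17·60 + 0 - 330 = 690 min
690 = 0·1440 + 690; 690 = 11·60 + 30 → 11:30, same day
→ 2026-06-21 11:30 WBY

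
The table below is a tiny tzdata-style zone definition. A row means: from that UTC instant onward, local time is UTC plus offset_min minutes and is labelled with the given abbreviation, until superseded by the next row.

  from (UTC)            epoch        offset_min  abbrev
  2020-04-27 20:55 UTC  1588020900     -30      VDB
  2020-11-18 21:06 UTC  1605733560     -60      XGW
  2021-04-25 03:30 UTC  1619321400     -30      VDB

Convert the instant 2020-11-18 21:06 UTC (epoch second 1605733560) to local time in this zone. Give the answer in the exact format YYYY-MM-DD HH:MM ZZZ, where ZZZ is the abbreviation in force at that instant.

2020-11-18 20:06 XGW

Query: 2020-11-18 21:06 UTC
Rule 2/3 (XGW, -01:00): 2020-11-18 21:06 UTC ≤ query < 2021-04-25 03:30 UTC
21·60 + 6 - 60 = 1206 min
1206 = 0·1440 + 1206; 1206 = 20·60 + 6 → 20:06, same day
→ 2020-11-18 20:06 XGW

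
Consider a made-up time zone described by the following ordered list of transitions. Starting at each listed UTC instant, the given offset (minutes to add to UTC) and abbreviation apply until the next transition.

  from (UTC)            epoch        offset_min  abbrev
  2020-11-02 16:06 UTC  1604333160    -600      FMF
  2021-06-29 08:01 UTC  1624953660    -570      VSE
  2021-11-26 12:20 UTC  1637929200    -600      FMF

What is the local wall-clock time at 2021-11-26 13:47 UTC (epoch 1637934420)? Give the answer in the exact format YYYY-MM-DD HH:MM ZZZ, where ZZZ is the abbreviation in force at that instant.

Query: 2021-11-26 13:47 UTC
Rule 3/3 (FMF, -10:00): 2021-11-26 12:20 UTC ≤ query < +∞
13·60 + 47 - 600 = 227 min
227 = 0·1440 + 227; 227 = 3·60 + 47 → 03:47, same day
→ 2021-11-26 03:47 FMF

2021-11-26 03:47 FMF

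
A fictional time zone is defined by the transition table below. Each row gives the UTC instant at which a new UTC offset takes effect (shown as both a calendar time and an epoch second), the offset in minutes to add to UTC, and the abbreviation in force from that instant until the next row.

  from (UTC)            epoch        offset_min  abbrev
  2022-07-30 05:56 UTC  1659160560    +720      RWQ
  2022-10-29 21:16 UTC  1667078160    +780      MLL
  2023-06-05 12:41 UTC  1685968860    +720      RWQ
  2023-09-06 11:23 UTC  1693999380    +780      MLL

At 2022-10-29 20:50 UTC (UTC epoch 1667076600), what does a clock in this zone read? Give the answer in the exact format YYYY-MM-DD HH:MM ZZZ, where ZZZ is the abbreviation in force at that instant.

Query: 2022-10-29 20:50 UTC
Rule 1/4 (RWQ, +12:00): 2022-07-30 05:56 UTC ≤ query < 2022-10-29 21:16 UTC
20·60 + 50 + 720 = 1970 min
1970 = 1·1440 + 530; 530 = 8·60 + 50 → 08:50, 2022-10-29 + 1 day = 2022-10-30
→ 2022-10-30 08:50 RWQ

2022-10-30 08:50 RWQ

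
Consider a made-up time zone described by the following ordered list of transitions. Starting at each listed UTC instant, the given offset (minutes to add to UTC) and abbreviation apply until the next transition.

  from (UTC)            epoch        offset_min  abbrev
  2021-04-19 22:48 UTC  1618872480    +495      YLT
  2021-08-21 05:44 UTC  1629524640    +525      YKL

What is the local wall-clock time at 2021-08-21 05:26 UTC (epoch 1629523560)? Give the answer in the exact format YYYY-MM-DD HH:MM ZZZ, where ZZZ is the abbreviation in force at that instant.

Query: 2021-08-21 05:26 UTC
Rule 1/2 (YLT, +08:15): 2021-04-19 22:48 UTC ≤ query < 2021-08-21 05:44 UTC
5·60 + 26 + 495 = 821 min
821 = 0·1440 + 821; 821 = 13·60 + 41 → 13:41, same day
→ 2021-08-21 13:41 YLT

2021-08-21 13:41 YLT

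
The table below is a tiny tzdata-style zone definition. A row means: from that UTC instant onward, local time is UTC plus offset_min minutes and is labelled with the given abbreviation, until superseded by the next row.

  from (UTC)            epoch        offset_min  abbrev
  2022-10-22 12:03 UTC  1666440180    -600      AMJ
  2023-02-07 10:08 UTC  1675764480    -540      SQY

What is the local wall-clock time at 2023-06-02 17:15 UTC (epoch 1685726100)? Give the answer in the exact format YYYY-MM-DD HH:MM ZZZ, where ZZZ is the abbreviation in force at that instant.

2023-06-02 08:15 SQY

Query: 2023-06-02 17:15 UTC
Rule 2/2 (SQY, -09:00): 2023-02-07 10:08 UTC ≤ query < +∞
17·60 + 15 - 540 = 495 min
495 = 0·1440 + 495; 495 = 8·60 + 15 → 08:15, same day
→ 2023-06-02 08:15 SQY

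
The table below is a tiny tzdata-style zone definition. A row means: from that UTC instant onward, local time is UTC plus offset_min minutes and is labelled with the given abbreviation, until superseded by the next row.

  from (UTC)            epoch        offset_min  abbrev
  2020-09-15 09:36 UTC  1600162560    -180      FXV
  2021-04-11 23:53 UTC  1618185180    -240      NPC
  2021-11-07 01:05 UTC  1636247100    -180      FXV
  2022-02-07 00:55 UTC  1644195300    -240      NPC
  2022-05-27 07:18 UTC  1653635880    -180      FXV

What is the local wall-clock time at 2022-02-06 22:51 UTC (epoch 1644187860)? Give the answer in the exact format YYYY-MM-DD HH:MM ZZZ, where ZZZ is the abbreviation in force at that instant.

Query: 2022-02-06 22:51 UTC
Rule 3/5 (FXV, -03:00): 2021-11-07 01:05 UTC ≤ query < 2022-02-07 00:55 UTC
22·60 + 51 - 180 = 1191 min
1191 = 0·1440 + 1191; 1191 = 19·60 + 51 → 19:51, same day
→ 2022-02-06 19:51 FXV

2022-02-06 19:51 FXV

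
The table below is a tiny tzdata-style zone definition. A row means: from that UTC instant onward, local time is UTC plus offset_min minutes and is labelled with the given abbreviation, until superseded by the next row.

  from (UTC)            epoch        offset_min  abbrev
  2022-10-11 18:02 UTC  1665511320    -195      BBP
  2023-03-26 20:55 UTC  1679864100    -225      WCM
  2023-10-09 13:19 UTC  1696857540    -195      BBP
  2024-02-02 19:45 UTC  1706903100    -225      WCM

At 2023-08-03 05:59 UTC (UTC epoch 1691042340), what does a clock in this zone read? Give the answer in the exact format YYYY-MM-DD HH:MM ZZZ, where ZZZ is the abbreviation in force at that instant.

2023-08-03 02:14 WCM

Query: 2023-08-03 05:59 UTC
Rule 2/4 (WCM, -03:45): 2023-03-26 20:55 UTC ≤ query < 2023-10-09 13:19 UTC
5·60 + 59 - 225 = 134 min
134 = 0·1440 + 134; 134 = 2·60 + 14 → 02:14, same day
→ 2023-08-03 02:14 WCM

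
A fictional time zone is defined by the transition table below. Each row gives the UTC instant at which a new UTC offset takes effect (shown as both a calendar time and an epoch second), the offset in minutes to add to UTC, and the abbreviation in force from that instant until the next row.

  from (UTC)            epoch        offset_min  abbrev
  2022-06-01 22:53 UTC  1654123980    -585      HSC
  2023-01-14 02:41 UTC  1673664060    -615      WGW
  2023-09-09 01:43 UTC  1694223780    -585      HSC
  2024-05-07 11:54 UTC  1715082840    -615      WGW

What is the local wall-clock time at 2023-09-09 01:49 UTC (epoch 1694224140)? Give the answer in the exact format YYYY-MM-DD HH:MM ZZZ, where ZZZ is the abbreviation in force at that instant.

2023-09-08 16:04 HSC

Query: 2023-09-09 01:49 UTC
Rule 3/4 (HSC, -09:45): 2023-09-09 01:43 UTC ≤ query < 2024-05-07 11:54 UTC
1·60 + 49 - 585 = -476 min
-476 = -1·1440 + 964; 964 = 16·60 + 4 → 16:04, 2023-09-09 - 1 day = 2023-09-08
→ 2023-09-08 16:04 HSC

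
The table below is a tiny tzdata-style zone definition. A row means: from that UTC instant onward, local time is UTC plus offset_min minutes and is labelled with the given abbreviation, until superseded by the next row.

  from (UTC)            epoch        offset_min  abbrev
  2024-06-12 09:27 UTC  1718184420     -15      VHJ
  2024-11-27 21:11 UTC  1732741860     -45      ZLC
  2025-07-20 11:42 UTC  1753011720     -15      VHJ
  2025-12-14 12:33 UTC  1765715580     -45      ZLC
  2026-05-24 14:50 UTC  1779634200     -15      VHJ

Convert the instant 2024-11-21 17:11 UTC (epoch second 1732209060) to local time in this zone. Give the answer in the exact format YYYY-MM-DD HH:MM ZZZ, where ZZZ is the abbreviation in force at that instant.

Query: 2024-11-21 17:11 UTC
Rule 1/5 (VHJ, -00:15): 2024-06-12 09:27 UTC ≤ query < 2024-11-27 21:11 UTC
17·60 + 11 - 15 = 1016 min
1016 = 0·1440 + 1016; 1016 = 16·60 + 56 → 16:56, same day
→ 2024-11-21 16:56 VHJ

2024-11-21 16:56 VHJ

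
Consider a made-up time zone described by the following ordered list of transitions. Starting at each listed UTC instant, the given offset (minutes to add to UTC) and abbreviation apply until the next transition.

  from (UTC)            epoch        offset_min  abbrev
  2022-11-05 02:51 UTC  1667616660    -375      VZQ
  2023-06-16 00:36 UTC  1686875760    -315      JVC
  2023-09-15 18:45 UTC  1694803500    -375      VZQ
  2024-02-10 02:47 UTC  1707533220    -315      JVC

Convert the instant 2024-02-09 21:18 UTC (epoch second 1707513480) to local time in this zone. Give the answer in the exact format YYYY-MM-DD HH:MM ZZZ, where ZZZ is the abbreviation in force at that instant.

2024-02-09 15:03 VZQ

Query: 2024-02-09 21:18 UTC
Rule 3/4 (VZQ, -06:15): 2023-09-15 18:45 UTC ≤ query < 2024-02-10 02:47 UTC
21·60 + 18 - 375 = 903 min
903 = 0·1440 + 903; 903 = 15·60 + 3 → 15:03, same day
→ 2024-02-09 15:03 VZQ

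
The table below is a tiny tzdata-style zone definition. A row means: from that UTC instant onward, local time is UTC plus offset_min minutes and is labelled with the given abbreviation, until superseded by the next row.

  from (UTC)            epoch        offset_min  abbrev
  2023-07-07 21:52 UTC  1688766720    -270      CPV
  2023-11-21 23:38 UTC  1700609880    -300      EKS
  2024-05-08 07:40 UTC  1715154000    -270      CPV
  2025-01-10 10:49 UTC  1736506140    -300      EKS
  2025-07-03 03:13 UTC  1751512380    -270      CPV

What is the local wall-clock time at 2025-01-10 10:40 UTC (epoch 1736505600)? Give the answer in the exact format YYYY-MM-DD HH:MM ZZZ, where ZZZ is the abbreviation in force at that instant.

Query: 2025-01-10 10:40 UTC
Rule 3/5 (CPV, -04:30): 2024-05-08 07:40 UTC ≤ query < 2025-01-10 10:49 UTC
10·60 + 40 - 270 = 370 min
370 = 0·1440 + 370; 370 = 6·60 + 10 → 06:10, same day
→ 2025-01-10 06:10 CPV

2025-01-10 06:10 CPV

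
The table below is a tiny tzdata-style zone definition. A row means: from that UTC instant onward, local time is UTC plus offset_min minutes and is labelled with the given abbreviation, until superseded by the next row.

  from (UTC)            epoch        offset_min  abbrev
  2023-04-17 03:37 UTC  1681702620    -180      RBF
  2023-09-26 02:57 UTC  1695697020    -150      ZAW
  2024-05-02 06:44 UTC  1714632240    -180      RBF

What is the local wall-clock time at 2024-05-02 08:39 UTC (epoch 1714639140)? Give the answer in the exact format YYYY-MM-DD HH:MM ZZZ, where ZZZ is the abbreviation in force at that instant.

2024-05-02 05:39 RBF

Query: 2024-05-02 08:39 UTC
Rule 3/3 (RBF, -03:00): 2024-05-02 06:44 UTC ≤ query < +∞
8·60 + 39 - 180 = 339 min
339 = 0·1440 + 339; 339 = 5·60 + 39 → 05:39, same day
→ 2024-05-02 05:39 RBF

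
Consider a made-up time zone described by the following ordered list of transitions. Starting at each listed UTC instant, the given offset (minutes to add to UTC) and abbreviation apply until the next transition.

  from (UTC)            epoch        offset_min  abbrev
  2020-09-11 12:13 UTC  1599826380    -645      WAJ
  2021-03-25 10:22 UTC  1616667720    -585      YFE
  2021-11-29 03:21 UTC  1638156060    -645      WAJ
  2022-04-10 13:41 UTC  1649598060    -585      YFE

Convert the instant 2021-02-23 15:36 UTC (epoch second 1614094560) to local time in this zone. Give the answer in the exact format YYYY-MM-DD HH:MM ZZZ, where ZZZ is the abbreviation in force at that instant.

Query: 2021-02-23 15:36 UTC
Rule 1/4 (WAJ, -10:45): 2020-09-11 12:13 UTC ≤ query < 2021-03-25 10:22 UTC
15·60 + 36 - 645 = 291 min
291 = 0·1440 + 291; 291 = 4·60 + 51 → 04:51, same day
→ 2021-02-23 04:51 WAJ

2021-02-23 04:51 WAJ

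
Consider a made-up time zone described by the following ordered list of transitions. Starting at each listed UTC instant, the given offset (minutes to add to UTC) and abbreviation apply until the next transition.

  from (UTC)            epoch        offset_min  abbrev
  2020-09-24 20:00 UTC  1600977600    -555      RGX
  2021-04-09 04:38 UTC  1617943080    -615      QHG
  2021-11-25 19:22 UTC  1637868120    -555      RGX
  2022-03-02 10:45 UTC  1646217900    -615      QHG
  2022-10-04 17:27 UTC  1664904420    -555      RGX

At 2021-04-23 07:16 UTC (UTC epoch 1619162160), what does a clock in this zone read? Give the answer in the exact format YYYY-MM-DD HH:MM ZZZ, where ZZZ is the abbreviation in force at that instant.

Query: 2021-04-23 07:16 UTC
Rule 2/5 (QHG, -10:15): 2021-04-09 04:38 UTC ≤ query < 2021-11-25 19:22 UTC
7·60 + 16 - 615 = -179 min
-179 = -1·1440 + 1261; 1261 = 21·60 + 1 → 21:01, 2021-04-23 - 1 day = 2021-04-22
→ 2021-04-22 21:01 QHG

2021-04-22 21:01 QHG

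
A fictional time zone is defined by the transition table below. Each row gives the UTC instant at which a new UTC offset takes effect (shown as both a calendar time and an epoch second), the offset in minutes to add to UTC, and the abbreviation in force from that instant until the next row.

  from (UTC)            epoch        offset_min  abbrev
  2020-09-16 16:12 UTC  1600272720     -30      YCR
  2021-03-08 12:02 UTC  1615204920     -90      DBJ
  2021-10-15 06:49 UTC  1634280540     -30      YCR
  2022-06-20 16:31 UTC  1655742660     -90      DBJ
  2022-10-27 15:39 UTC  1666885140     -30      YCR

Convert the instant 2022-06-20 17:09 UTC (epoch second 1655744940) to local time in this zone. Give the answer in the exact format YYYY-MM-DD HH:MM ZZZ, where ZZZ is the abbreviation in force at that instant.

2022-06-20 15:39 DBJ

Query: 2022-06-20 17:09 UTC
Rule 4/5 (DBJ, -01:30): 2022-06-20 16:31 UTC ≤ query < 2022-10-27 15:39 UTC
17·60 + 9 - 90 = 939 min
939 = 0·1440 + 939; 939 = 15·60 + 39 → 15:39, same day
→ 2022-06-20 15:39 DBJ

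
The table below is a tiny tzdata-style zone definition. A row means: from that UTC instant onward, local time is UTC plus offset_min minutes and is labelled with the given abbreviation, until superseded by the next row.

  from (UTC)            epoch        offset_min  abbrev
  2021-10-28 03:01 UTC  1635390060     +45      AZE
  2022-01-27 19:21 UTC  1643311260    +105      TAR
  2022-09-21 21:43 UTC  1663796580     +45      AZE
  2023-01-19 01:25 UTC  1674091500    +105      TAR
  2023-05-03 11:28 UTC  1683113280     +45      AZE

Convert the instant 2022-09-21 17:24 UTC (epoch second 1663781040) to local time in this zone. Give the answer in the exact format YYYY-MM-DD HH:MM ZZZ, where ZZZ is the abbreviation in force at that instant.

2022-09-21 19:09 TAR

Query: 2022-09-21 17:24 UTC
Rule 2/5 (TAR, +01:45): 2022-01-27 19:21 UTC ≤ query < 2022-09-21 21:43 UTC
17·60 + 24 + 105 = 1149 min
1149 = 0·1440 + 1149; 1149 = 19·60 + 9 → 19:09, same day
→ 2022-09-21 19:09 TAR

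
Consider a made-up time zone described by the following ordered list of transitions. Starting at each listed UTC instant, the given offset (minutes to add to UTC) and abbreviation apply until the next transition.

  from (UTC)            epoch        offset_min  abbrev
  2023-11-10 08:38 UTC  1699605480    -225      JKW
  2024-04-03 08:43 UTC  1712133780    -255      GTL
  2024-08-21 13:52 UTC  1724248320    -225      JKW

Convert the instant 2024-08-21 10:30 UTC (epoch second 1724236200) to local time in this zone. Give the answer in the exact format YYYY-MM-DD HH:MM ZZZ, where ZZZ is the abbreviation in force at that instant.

2024-08-21 06:15 GTL

Query: 2024-08-21 10:30 UTC
Rule 2/3 (GTL, -04:15): 2024-04-03 08:43 UTC ≤ query < 2024-08-21 13:52 UTC
10·60 + 30 - 255 = 375 min
375 = 0·1440 + 375; 375 = 6·60 + 15 → 06:15, same day
→ 2024-08-21 06:15 GTL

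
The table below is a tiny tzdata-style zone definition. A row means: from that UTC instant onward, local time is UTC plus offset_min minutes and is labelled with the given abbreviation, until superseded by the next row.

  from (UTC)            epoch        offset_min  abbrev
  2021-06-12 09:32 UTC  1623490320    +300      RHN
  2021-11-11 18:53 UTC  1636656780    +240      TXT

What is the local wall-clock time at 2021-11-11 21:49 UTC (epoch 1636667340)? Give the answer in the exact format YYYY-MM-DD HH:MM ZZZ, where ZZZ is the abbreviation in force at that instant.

2021-11-12 01:49 TXT

Query: 2021-11-11 21:49 UTC
Rule 2/2 (TXT, +04:00): 2021-11-11 18:53 UTC ≤ query < +∞
21·60 + 49 + 240 = 1549 min
1549 = 1·1440 + 109; 109 = 1·60 + 49 → 01:49, 2021-11-11 + 1 day = 2021-11-12
→ 2021-11-12 01:49 TXT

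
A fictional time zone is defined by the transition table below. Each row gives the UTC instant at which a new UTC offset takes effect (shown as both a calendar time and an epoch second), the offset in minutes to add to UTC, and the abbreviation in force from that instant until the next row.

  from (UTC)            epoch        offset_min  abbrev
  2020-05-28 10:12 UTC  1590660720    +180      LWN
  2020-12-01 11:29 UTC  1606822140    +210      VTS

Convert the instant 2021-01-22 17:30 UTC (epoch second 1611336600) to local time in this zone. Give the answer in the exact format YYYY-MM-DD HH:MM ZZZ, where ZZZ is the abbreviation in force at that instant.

2021-01-22 21:00 VTS

Query: 2021-01-22 17:30 UTC
Rule 2/2 (VTS, +03:30): 2020-12-01 11:29 UTC ≤ query < +∞
17·60 + 30 + 210 = 1260 min
1260 = 0·1440 + 1260; 1260 = 21·60 + 0 → 21:00, same day
→ 2021-01-22 21:00 VTS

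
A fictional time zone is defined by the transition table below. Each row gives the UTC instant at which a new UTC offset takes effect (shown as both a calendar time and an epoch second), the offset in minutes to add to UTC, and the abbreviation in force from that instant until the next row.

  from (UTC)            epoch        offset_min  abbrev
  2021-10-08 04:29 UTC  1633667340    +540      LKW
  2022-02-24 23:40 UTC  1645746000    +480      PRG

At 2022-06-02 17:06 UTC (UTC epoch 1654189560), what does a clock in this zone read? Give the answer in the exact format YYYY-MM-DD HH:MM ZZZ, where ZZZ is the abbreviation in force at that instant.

2022-06-03 01:06 PRG

Query: 2022-06-02 17:06 UTC
Rule 2/2 (PRG, +08:00): 2022-02-24 23:40 UTC ≤ query < +∞
17·60 + 6 + 480 = 1506 min
1506 = 1·1440 + 66; 66 = 1·60 + 6 → 01:06, 2022-06-02 + 1 day = 2022-06-03
→ 2022-06-03 01:06 PRG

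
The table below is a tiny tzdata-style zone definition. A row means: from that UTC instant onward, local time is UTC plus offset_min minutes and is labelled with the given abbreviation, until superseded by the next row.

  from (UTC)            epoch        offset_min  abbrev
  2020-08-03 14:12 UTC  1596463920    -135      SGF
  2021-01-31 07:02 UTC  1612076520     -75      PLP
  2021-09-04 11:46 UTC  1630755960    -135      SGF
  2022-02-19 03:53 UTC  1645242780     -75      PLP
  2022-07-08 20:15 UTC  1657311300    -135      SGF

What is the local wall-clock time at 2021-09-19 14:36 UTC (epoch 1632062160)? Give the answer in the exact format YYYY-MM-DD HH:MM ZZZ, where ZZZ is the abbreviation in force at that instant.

2021-09-19 12:21 SGF

Query: 2021-09-19 14:36 UTC
Rule 3/5 (SGF, -02:15): 2021-09-04 11:46 UTC ≤ query < 2022-02-19 03:53 UTC
14·60 + 36 - 135 = 741 min
741 = 0·1440 + 741; 741 = 12·60 + 21 → 12:21, same day
→ 2021-09-19 12:21 SGF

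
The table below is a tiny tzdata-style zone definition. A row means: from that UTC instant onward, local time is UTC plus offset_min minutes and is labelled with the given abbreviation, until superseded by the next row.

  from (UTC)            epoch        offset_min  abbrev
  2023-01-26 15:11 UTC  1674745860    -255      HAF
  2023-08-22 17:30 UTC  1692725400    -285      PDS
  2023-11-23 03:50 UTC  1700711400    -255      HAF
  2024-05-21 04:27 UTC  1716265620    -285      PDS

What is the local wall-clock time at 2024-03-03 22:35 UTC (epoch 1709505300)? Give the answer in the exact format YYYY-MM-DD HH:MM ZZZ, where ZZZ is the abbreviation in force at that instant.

Query: 2024-03-03 22:35 UTC
Rule 3/4 (HAF, -04:15): 2023-11-23 03:50 UTC ≤ query < 2024-05-21 04:27 UTC
22·60 + 35 - 255 = 1100 min
1100 = 0·1440 + 1100; 1100 = 18·60 + 20 → 18:20, same day
→ 2024-03-03 18:20 HAF

2024-03-03 18:20 HAF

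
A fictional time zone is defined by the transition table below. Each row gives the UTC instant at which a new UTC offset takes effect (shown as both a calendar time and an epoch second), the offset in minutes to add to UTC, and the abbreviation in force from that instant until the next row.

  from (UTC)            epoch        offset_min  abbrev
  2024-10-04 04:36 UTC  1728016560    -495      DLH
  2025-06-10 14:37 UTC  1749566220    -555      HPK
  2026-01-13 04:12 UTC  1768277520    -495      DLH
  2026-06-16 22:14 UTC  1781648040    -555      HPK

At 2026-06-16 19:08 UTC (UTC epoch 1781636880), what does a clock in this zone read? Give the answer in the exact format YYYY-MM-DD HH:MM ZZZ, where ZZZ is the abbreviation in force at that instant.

2026-06-16 10:53 DLH

Query: 2026-06-16 19:08 UTC
Rule 3/4 (DLH, -08:15): 2026-01-13 04:12 UTC ≤ query < 2026-06-16 22:14 UTC
19·60 + 8 - 495 = 653 min
653 = 0·1440 + 653; 653 = 10·60 + 53 → 10:53, same day
→ 2026-06-16 10:53 DLH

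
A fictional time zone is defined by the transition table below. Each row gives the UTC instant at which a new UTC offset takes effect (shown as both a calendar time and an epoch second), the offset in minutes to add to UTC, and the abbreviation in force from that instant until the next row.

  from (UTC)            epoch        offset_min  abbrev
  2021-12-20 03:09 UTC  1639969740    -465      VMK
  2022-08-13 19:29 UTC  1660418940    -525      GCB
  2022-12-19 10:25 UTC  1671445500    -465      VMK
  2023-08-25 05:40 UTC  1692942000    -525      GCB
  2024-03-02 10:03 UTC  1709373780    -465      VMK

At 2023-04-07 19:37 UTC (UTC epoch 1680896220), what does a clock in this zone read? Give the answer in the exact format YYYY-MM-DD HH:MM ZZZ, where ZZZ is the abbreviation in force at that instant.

Query: 2023-04-07 19:37 UTC
Rule 3/5 (VMK, -07:45): 2022-12-19 10:25 UTC ≤ query < 2023-08-25 05:40 UTC
19·60 + 37 - 465 = 712 min
712 = 0·1440 + 712; 712 = 11·60 + 52 → 11:52, same day
→ 2023-04-07 11:52 VMK

2023-04-07 11:52 VMK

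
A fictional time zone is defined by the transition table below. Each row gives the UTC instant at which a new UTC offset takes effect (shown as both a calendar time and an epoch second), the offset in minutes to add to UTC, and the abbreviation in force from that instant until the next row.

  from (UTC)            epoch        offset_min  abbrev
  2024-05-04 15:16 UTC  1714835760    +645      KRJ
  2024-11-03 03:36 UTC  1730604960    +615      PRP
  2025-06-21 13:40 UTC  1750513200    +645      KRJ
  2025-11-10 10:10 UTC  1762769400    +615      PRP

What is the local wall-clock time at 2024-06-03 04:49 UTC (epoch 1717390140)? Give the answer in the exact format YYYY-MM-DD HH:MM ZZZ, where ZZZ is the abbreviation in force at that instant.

2024-06-03 15:34 KRJ

Query: 2024-06-03 04:49 UTC
Rule 1/4 (KRJ, +10:45): 2024-05-04 15:16 UTC ≤ query < 2024-11-03 03:36 UTC
4·60 + 49 + 645 = 934 min
934 = 0·1440 + 934; 934 = 15·60 + 34 → 15:34, same day
→ 2024-06-03 15:34 KRJ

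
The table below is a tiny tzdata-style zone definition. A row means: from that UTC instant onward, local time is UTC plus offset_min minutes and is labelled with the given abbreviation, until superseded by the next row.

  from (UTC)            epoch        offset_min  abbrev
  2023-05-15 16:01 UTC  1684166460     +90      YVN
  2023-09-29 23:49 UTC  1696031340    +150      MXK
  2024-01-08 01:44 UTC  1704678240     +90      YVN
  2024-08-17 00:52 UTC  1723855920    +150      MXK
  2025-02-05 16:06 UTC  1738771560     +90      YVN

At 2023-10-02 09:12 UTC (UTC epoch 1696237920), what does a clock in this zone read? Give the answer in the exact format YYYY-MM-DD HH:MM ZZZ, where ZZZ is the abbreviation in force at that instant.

2023-10-02 11:42 MXK

Query: 2023-10-02 09:12 UTC
Rule 2/5 (MXK, +02:30): 2023-09-29 23:49 UTC ≤ query < 2024-01-08 01:44 UTC
9·60 + 12 + 150 = 702 min
702 = 0·1440 + 702; 702 = 11·60 + 42 → 11:42, same day
→ 2023-10-02 11:42 MXK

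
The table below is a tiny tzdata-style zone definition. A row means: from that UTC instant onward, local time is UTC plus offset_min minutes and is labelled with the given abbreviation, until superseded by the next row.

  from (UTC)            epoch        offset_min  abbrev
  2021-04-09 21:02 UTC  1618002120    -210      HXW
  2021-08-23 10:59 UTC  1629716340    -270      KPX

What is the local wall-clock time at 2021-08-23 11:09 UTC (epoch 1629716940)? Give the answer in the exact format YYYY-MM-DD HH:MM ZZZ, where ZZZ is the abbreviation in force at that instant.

Query: 2021-08-23 11:09 UTC
Rule 2/2 (KPX, -04:30): 2021-08-23 10:59 UTC ≤ query < +∞
11·60 + 9 - 270 = 399 min
399 = 0·1440 + 399; 399 = 6·60 + 39 → 06:39, same day
→ 2021-08-23 06:39 KPX

2021-08-23 06:39 KPX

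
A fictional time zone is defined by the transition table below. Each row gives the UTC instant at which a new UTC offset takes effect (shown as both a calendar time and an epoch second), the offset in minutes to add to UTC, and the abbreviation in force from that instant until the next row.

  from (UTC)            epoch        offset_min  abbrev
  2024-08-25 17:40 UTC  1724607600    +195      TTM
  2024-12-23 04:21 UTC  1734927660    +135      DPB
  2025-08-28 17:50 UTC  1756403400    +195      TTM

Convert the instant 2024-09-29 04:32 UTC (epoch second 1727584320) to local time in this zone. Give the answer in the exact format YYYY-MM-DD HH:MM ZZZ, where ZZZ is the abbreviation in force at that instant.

Query: 2024-09-29 04:32 UTC
Rule 1/3 (TTM, +03:15): 2024-08-25 17:40 UTC ≤ query < 2024-12-23 04:21 UTC
4·60 + 32 + 195 = 467 min
467 = 0·1440 + 467; 467 = 7·60 + 47 → 07:47, same day
→ 2024-09-29 07:47 TTM

2024-09-29 07:47 TTM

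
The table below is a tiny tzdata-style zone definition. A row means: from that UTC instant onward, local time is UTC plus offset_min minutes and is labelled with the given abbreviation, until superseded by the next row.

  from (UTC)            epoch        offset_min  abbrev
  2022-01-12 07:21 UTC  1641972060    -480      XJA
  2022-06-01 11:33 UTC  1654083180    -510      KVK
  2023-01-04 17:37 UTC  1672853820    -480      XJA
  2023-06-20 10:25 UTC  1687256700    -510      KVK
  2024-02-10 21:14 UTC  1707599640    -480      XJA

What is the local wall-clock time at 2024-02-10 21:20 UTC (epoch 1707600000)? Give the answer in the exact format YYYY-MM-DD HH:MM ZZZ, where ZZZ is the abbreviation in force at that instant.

2024-02-10 13:20 XJA

Query: 2024-02-10 21:20 UTC
Rule 5/5 (XJA, -08:00): 2024-02-10 21:14 UTC ≤ query < +∞
21·60 + 20 - 480 = 800 min
800 = 0·1440 + 800; 800 = 13·60 + 20 → 13:20, same day
→ 2024-02-10 13:20 XJA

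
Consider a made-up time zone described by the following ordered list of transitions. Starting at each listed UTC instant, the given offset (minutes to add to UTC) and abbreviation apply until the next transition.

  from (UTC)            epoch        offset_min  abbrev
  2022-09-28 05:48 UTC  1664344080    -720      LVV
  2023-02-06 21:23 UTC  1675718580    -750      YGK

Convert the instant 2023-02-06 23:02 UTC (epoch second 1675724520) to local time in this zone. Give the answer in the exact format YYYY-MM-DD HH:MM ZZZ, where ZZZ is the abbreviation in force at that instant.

Query: 2023-02-06 23:02 UTC
Rule 2/2 (YGK, -12:30): 2023-02-06 21:23 UTC ≤ query < +∞
23·60 + 2 - 750 = 632 min
632 = 0·1440 + 632; 632 = 10·60 + 32 → 10:32, same day
→ 2023-02-06 10:32 YGK

2023-02-06 10:32 YGK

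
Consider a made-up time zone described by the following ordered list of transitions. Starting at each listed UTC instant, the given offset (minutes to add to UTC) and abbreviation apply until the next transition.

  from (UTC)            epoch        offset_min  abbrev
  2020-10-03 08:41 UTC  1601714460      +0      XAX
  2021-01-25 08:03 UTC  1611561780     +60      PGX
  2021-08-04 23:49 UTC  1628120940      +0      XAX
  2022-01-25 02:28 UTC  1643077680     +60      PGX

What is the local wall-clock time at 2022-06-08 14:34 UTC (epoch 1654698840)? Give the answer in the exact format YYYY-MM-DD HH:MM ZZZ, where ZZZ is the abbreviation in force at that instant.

Query: 2022-06-08 14:34 UTC
Rule 4/4 (PGX, +01:00): 2022-01-25 02:28 UTC ≤ query < +∞
14·60 + 34 + 60 = 934 min
934 = 0·1440 + 934; 934 = 15·60 + 34 → 15:34, same day
→ 2022-06-08 15:34 PGX

2022-06-08 15:34 PGX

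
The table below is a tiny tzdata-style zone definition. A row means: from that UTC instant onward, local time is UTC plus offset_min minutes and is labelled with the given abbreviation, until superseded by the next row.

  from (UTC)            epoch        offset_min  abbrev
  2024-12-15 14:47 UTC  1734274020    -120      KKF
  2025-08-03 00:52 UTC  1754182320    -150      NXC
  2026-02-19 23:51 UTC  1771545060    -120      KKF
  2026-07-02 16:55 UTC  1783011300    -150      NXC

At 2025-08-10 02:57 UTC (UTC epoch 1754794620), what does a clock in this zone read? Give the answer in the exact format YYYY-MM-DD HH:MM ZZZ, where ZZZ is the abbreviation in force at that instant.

Query: 2025-08-10 02:57 UTC
Rule 2/4 (NXC, -02:30): 2025-08-03 00:52 UTC ≤ query < 2026-02-19 23:51 UTC
2·60 + 57 - 150 = 27 min
27 = 0·1440 + 27; 27 = 0·60 + 27 → 00:27, same day
→ 2025-08-10 00:27 NXC

2025-08-10 00:27 NXC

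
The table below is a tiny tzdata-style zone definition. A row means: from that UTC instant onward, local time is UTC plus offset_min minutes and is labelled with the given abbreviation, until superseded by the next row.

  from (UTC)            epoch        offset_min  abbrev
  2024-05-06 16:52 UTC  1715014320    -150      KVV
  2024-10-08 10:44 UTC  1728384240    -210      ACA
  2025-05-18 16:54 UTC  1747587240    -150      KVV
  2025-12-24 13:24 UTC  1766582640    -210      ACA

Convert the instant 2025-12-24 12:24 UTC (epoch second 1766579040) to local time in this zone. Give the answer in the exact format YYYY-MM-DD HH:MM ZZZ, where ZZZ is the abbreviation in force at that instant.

Query: 2025-12-24 12:24 UTC
Rule 3/4 (KVV, -02:30): 2025-05-18 16:54 UTC ≤ query < 2025-12-24 13:24 UTC
12·60 + 24 - 150 = 594 min
594 = 0·1440 + 594; 594 = 9·60 + 54 → 09:54, same day
→ 2025-12-24 09:54 KVV

2025-12-24 09:54 KVV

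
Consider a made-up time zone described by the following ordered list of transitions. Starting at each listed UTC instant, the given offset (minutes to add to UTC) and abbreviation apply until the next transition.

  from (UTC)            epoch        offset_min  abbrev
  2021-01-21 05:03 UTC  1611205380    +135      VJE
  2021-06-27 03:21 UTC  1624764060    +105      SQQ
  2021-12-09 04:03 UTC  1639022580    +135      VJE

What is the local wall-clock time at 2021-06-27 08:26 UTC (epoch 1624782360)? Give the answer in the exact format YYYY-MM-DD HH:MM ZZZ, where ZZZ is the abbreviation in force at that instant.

2021-06-27 10:11 SQQ

Query: 2021-06-27 08:26 UTC
Rule 2/3 (SQQ, +01:45): 2021-06-27 03:21 UTC ≤ query < 2021-12-09 04:03 UTC
8·60 + 26 + 105 = 611 min
611 = 0·1440 + 611; 611 = 10·60 + 11 → 10:11, same day
→ 2021-06-27 10:11 SQQ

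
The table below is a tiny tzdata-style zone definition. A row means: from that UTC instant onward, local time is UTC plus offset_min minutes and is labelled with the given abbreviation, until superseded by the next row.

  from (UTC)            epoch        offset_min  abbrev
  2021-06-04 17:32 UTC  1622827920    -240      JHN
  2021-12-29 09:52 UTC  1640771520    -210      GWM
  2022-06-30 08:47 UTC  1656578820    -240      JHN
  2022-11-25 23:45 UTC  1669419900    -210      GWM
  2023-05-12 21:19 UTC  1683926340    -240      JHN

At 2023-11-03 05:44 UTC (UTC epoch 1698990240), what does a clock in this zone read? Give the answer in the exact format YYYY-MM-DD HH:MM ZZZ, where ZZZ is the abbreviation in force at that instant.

Query: 2023-11-03 05:44 UTC
Rule 5/5 (JHN, -04:00): 2023-05-12 21:19 UTC ≤ query < +∞
5·60 + 44 - 240 = 104 min
104 = 0·1440 + 104; 104 = 1·60 + 44 → 01:44, same day
→ 2023-11-03 01:44 JHN

2023-11-03 01:44 JHN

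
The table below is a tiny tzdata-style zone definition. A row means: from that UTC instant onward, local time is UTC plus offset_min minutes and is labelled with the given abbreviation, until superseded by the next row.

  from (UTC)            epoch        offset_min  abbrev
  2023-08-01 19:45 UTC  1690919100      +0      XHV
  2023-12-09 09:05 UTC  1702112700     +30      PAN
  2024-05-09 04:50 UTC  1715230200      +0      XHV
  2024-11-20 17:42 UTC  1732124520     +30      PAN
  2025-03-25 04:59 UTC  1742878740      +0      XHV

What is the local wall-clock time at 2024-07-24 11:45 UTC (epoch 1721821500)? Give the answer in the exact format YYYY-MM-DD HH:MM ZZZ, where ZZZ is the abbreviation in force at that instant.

2024-07-24 11:45 XHV

Query: 2024-07-24 11:45 UTC
Rule 3/5 (XHV, +00:00): 2024-05-09 04:50 UTC ≤ query < 2024-11-20 17:42 UTC
11·60 + 45 + 0 = 705 min
705 = 0·1440 + 705; 705 = 11·60 + 45 → 11:45, same day
→ 2024-07-24 11:45 XHV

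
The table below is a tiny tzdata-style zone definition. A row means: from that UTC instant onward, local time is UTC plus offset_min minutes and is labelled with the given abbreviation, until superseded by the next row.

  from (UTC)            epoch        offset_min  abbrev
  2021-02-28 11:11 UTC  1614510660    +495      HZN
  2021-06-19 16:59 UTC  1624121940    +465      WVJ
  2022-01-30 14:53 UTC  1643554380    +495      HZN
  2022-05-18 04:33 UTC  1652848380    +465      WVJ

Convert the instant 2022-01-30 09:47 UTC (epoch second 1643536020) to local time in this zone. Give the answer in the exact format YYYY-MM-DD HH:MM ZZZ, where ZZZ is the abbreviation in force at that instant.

2022-01-30 17:32 WVJ

Query: 2022-01-30 09:47 UTC
Rule 2/4 (WVJ, +07:45): 2021-06-19 16:59 UTC ≤ query < 2022-01-30 14:53 UTC
9·60 + 47 + 465 = 1052 min
1052 = 0·1440 + 1052; 1052 = 17·60 + 32 → 17:32, same day
→ 2022-01-30 17:32 WVJ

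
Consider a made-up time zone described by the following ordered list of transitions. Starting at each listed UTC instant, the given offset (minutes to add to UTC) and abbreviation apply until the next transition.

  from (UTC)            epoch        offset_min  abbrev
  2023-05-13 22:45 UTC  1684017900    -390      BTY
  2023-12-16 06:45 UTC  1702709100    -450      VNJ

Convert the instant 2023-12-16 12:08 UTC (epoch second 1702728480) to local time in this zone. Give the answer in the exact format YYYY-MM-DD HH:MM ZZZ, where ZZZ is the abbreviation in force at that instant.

2023-12-16 04:38 VNJ

Query: 2023-12-16 12:08 UTC
Rule 2/2 (VNJ, -07:30): 2023-12-16 06:45 UTC ≤ query < +∞
12·60 + 8 - 450 = 278 min
278 = 0·1440 + 278; 278 = 4·60 + 38 → 04:38, same day
→ 2023-12-16 04:38 VNJ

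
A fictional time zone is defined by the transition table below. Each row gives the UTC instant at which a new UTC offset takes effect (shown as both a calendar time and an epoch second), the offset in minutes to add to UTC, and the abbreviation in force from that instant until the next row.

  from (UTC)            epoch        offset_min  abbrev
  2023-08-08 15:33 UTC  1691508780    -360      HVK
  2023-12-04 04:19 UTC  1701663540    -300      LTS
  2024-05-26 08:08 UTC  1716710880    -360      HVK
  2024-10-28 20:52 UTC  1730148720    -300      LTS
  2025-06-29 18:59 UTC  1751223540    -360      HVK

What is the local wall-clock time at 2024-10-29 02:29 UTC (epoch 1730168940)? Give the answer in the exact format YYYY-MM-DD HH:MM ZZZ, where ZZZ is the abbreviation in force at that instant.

Query: 2024-10-29 02:29 UTC
Rule 4/5 (LTS, -05:00): 2024-10-28 20:52 UTC ≤ query < 2025-06-29 18:59 UTC
2·60 + 29 - 300 = -151 min
-151 = -1·1440 + 1289; 1289 = 21·60 + 29 → 21:29, 2024-10-29 - 1 day = 2024-10-28
→ 2024-10-28 21:29 LTS

2024-10-28 21:29 LTS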